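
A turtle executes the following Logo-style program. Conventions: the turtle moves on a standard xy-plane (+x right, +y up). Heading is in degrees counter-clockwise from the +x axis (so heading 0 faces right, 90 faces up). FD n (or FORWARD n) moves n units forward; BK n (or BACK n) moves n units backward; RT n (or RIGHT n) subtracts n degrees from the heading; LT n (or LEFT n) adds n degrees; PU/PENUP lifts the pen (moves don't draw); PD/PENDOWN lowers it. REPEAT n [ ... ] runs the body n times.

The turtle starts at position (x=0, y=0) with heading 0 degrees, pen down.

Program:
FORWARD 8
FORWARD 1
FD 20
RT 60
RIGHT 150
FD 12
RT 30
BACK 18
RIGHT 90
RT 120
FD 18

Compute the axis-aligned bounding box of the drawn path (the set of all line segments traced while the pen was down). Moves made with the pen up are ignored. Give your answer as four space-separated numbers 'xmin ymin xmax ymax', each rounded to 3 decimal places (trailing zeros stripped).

Answer: 0 -27.588 29 6

Derivation:
Executing turtle program step by step:
Start: pos=(0,0), heading=0, pen down
FD 8: (0,0) -> (8,0) [heading=0, draw]
FD 1: (8,0) -> (9,0) [heading=0, draw]
FD 20: (9,0) -> (29,0) [heading=0, draw]
RT 60: heading 0 -> 300
RT 150: heading 300 -> 150
FD 12: (29,0) -> (18.608,6) [heading=150, draw]
RT 30: heading 150 -> 120
BK 18: (18.608,6) -> (27.608,-9.588) [heading=120, draw]
RT 90: heading 120 -> 30
RT 120: heading 30 -> 270
FD 18: (27.608,-9.588) -> (27.608,-27.588) [heading=270, draw]
Final: pos=(27.608,-27.588), heading=270, 6 segment(s) drawn

Segment endpoints: x in {0, 8, 9, 18.608, 27.608, 27.608, 29}, y in {-27.588, -9.588, 0, 6}
xmin=0, ymin=-27.588, xmax=29, ymax=6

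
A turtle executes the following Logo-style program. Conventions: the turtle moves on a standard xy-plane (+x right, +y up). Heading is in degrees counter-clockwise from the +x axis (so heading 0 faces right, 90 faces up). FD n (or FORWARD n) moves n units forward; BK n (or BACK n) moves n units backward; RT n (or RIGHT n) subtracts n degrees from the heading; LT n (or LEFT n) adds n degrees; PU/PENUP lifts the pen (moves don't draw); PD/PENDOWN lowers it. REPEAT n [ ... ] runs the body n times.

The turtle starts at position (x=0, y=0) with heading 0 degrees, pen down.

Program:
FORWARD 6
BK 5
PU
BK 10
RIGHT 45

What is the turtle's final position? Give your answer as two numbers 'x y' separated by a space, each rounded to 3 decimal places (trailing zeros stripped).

Answer: -9 0

Derivation:
Executing turtle program step by step:
Start: pos=(0,0), heading=0, pen down
FD 6: (0,0) -> (6,0) [heading=0, draw]
BK 5: (6,0) -> (1,0) [heading=0, draw]
PU: pen up
BK 10: (1,0) -> (-9,0) [heading=0, move]
RT 45: heading 0 -> 315
Final: pos=(-9,0), heading=315, 2 segment(s) drawn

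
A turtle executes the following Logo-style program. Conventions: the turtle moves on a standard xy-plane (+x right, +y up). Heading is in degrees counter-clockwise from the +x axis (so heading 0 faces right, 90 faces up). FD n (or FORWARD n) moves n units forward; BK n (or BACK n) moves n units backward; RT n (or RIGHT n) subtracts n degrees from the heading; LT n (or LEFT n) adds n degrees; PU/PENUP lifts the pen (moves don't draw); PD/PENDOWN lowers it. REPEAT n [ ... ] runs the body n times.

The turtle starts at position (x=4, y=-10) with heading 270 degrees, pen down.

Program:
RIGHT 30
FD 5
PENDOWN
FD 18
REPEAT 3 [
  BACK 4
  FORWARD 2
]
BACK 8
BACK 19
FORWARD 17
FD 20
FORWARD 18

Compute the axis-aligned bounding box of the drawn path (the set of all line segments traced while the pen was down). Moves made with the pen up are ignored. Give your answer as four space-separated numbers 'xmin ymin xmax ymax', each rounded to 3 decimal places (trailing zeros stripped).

Executing turtle program step by step:
Start: pos=(4,-10), heading=270, pen down
RT 30: heading 270 -> 240
FD 5: (4,-10) -> (1.5,-14.33) [heading=240, draw]
PD: pen down
FD 18: (1.5,-14.33) -> (-7.5,-29.919) [heading=240, draw]
REPEAT 3 [
  -- iteration 1/3 --
  BK 4: (-7.5,-29.919) -> (-5.5,-26.454) [heading=240, draw]
  FD 2: (-5.5,-26.454) -> (-6.5,-28.187) [heading=240, draw]
  -- iteration 2/3 --
  BK 4: (-6.5,-28.187) -> (-4.5,-24.722) [heading=240, draw]
  FD 2: (-4.5,-24.722) -> (-5.5,-26.454) [heading=240, draw]
  -- iteration 3/3 --
  BK 4: (-5.5,-26.454) -> (-3.5,-22.99) [heading=240, draw]
  FD 2: (-3.5,-22.99) -> (-4.5,-24.722) [heading=240, draw]
]
BK 8: (-4.5,-24.722) -> (-0.5,-17.794) [heading=240, draw]
BK 19: (-0.5,-17.794) -> (9,-1.34) [heading=240, draw]
FD 17: (9,-1.34) -> (0.5,-16.062) [heading=240, draw]
FD 20: (0.5,-16.062) -> (-9.5,-33.383) [heading=240, draw]
FD 18: (-9.5,-33.383) -> (-18.5,-48.971) [heading=240, draw]
Final: pos=(-18.5,-48.971), heading=240, 13 segment(s) drawn

Segment endpoints: x in {-18.5, -9.5, -7.5, -6.5, -5.5, -4.5, -3.5, -0.5, 0.5, 1.5, 4, 9}, y in {-48.971, -33.383, -29.919, -28.187, -26.454, -26.454, -24.722, -24.722, -22.99, -17.794, -16.062, -14.33, -10, -1.34}
xmin=-18.5, ymin=-48.971, xmax=9, ymax=-1.34

Answer: -18.5 -48.971 9 -1.34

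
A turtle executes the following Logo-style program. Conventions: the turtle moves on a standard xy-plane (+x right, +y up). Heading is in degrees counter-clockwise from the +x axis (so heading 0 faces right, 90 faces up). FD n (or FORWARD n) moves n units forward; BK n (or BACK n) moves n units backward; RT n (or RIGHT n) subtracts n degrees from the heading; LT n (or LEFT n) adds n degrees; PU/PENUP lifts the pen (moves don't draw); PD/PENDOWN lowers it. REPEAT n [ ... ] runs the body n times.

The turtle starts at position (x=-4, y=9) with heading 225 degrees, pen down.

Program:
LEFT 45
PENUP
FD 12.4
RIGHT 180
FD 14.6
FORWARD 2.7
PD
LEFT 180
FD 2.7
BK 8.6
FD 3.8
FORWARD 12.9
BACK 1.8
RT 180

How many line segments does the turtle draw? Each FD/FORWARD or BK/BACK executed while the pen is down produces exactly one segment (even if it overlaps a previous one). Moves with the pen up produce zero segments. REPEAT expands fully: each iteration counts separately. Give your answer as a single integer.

Executing turtle program step by step:
Start: pos=(-4,9), heading=225, pen down
LT 45: heading 225 -> 270
PU: pen up
FD 12.4: (-4,9) -> (-4,-3.4) [heading=270, move]
RT 180: heading 270 -> 90
FD 14.6: (-4,-3.4) -> (-4,11.2) [heading=90, move]
FD 2.7: (-4,11.2) -> (-4,13.9) [heading=90, move]
PD: pen down
LT 180: heading 90 -> 270
FD 2.7: (-4,13.9) -> (-4,11.2) [heading=270, draw]
BK 8.6: (-4,11.2) -> (-4,19.8) [heading=270, draw]
FD 3.8: (-4,19.8) -> (-4,16) [heading=270, draw]
FD 12.9: (-4,16) -> (-4,3.1) [heading=270, draw]
BK 1.8: (-4,3.1) -> (-4,4.9) [heading=270, draw]
RT 180: heading 270 -> 90
Final: pos=(-4,4.9), heading=90, 5 segment(s) drawn
Segments drawn: 5

Answer: 5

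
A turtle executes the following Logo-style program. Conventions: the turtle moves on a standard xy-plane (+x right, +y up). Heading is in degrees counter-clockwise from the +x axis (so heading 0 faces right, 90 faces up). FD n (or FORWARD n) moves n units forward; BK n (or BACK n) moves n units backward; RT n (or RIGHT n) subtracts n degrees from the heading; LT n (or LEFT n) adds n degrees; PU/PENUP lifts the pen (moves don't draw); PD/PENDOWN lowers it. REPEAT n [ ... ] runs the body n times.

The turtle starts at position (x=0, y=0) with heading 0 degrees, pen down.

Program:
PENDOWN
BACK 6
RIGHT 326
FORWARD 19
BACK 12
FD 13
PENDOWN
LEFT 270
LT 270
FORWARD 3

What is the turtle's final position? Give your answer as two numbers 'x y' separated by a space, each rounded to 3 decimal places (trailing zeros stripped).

Executing turtle program step by step:
Start: pos=(0,0), heading=0, pen down
PD: pen down
BK 6: (0,0) -> (-6,0) [heading=0, draw]
RT 326: heading 0 -> 34
FD 19: (-6,0) -> (9.752,10.625) [heading=34, draw]
BK 12: (9.752,10.625) -> (-0.197,3.914) [heading=34, draw]
FD 13: (-0.197,3.914) -> (10.581,11.184) [heading=34, draw]
PD: pen down
LT 270: heading 34 -> 304
LT 270: heading 304 -> 214
FD 3: (10.581,11.184) -> (8.094,9.506) [heading=214, draw]
Final: pos=(8.094,9.506), heading=214, 5 segment(s) drawn

Answer: 8.094 9.506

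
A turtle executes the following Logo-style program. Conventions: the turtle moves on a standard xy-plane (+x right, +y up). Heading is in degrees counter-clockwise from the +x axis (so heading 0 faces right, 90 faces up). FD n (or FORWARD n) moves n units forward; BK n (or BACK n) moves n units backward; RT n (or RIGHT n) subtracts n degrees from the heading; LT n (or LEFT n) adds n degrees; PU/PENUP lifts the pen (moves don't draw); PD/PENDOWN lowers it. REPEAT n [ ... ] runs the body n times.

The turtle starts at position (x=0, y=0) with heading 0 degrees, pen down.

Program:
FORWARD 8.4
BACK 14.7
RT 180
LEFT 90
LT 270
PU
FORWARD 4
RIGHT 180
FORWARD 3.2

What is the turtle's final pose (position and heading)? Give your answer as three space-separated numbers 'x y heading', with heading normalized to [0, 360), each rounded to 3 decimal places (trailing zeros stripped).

Executing turtle program step by step:
Start: pos=(0,0), heading=0, pen down
FD 8.4: (0,0) -> (8.4,0) [heading=0, draw]
BK 14.7: (8.4,0) -> (-6.3,0) [heading=0, draw]
RT 180: heading 0 -> 180
LT 90: heading 180 -> 270
LT 270: heading 270 -> 180
PU: pen up
FD 4: (-6.3,0) -> (-10.3,0) [heading=180, move]
RT 180: heading 180 -> 0
FD 3.2: (-10.3,0) -> (-7.1,0) [heading=0, move]
Final: pos=(-7.1,0), heading=0, 2 segment(s) drawn

Answer: -7.1 0 0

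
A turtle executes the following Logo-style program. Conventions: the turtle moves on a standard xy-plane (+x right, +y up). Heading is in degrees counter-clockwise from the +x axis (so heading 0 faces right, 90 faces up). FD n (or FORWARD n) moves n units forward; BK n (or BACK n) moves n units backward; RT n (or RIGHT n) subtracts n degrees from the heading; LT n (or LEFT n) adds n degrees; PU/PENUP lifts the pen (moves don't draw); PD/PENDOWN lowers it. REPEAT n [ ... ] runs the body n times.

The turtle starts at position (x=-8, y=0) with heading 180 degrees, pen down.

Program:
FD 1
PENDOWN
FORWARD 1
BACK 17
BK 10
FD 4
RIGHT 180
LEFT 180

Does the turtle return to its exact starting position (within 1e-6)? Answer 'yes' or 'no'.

Executing turtle program step by step:
Start: pos=(-8,0), heading=180, pen down
FD 1: (-8,0) -> (-9,0) [heading=180, draw]
PD: pen down
FD 1: (-9,0) -> (-10,0) [heading=180, draw]
BK 17: (-10,0) -> (7,0) [heading=180, draw]
BK 10: (7,0) -> (17,0) [heading=180, draw]
FD 4: (17,0) -> (13,0) [heading=180, draw]
RT 180: heading 180 -> 0
LT 180: heading 0 -> 180
Final: pos=(13,0), heading=180, 5 segment(s) drawn

Start position: (-8, 0)
Final position: (13, 0)
Distance = 21; >= 1e-6 -> NOT closed

Answer: no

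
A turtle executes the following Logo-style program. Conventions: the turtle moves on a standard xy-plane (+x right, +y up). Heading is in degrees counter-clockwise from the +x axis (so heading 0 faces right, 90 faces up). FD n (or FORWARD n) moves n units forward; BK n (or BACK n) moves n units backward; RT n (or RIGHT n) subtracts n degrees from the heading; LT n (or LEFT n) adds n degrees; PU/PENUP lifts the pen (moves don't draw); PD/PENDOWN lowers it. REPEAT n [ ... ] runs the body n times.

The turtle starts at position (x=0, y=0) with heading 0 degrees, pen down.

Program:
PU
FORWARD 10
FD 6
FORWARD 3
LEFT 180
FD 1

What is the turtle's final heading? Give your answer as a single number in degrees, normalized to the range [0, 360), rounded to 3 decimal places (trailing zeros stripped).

Executing turtle program step by step:
Start: pos=(0,0), heading=0, pen down
PU: pen up
FD 10: (0,0) -> (10,0) [heading=0, move]
FD 6: (10,0) -> (16,0) [heading=0, move]
FD 3: (16,0) -> (19,0) [heading=0, move]
LT 180: heading 0 -> 180
FD 1: (19,0) -> (18,0) [heading=180, move]
Final: pos=(18,0), heading=180, 0 segment(s) drawn

Answer: 180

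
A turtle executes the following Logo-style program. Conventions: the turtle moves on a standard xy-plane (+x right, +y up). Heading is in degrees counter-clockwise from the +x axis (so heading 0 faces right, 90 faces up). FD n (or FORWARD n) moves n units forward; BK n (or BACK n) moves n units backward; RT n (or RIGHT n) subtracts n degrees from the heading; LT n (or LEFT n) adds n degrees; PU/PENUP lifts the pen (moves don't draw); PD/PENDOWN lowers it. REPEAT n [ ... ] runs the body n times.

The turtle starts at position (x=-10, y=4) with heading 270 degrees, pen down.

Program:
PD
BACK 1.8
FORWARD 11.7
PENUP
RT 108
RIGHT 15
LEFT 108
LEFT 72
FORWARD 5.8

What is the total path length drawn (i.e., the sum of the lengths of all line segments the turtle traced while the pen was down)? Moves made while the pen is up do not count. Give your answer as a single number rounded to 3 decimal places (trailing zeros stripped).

Executing turtle program step by step:
Start: pos=(-10,4), heading=270, pen down
PD: pen down
BK 1.8: (-10,4) -> (-10,5.8) [heading=270, draw]
FD 11.7: (-10,5.8) -> (-10,-5.9) [heading=270, draw]
PU: pen up
RT 108: heading 270 -> 162
RT 15: heading 162 -> 147
LT 108: heading 147 -> 255
LT 72: heading 255 -> 327
FD 5.8: (-10,-5.9) -> (-5.136,-9.059) [heading=327, move]
Final: pos=(-5.136,-9.059), heading=327, 2 segment(s) drawn

Segment lengths:
  seg 1: (-10,4) -> (-10,5.8), length = 1.8
  seg 2: (-10,5.8) -> (-10,-5.9), length = 11.7
Total = 13.5

Answer: 13.5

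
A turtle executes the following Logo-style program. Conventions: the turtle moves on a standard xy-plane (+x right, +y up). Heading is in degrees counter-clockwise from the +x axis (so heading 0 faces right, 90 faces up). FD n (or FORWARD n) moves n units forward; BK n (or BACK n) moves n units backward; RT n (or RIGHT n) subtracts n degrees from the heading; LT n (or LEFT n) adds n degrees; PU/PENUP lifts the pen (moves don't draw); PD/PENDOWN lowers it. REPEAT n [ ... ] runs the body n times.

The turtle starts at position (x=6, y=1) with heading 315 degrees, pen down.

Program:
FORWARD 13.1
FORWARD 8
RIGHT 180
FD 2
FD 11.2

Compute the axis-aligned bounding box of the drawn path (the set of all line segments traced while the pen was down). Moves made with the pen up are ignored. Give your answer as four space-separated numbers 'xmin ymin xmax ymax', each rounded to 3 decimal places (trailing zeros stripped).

Answer: 6 -13.92 20.92 1

Derivation:
Executing turtle program step by step:
Start: pos=(6,1), heading=315, pen down
FD 13.1: (6,1) -> (15.263,-8.263) [heading=315, draw]
FD 8: (15.263,-8.263) -> (20.92,-13.92) [heading=315, draw]
RT 180: heading 315 -> 135
FD 2: (20.92,-13.92) -> (19.506,-12.506) [heading=135, draw]
FD 11.2: (19.506,-12.506) -> (11.586,-4.586) [heading=135, draw]
Final: pos=(11.586,-4.586), heading=135, 4 segment(s) drawn

Segment endpoints: x in {6, 11.586, 15.263, 19.506, 20.92}, y in {-13.92, -12.506, -8.263, -4.586, 1}
xmin=6, ymin=-13.92, xmax=20.92, ymax=1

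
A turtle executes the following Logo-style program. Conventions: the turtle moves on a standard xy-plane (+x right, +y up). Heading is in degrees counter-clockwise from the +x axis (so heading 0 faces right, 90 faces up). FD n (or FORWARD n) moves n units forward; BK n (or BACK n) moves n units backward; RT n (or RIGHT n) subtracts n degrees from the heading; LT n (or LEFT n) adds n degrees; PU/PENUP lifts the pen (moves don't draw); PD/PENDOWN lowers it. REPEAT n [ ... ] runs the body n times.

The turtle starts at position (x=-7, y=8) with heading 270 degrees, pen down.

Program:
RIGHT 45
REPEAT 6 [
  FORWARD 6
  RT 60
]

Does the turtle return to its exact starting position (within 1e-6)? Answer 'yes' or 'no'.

Answer: yes

Derivation:
Executing turtle program step by step:
Start: pos=(-7,8), heading=270, pen down
RT 45: heading 270 -> 225
REPEAT 6 [
  -- iteration 1/6 --
  FD 6: (-7,8) -> (-11.243,3.757) [heading=225, draw]
  RT 60: heading 225 -> 165
  -- iteration 2/6 --
  FD 6: (-11.243,3.757) -> (-17.038,5.31) [heading=165, draw]
  RT 60: heading 165 -> 105
  -- iteration 3/6 --
  FD 6: (-17.038,5.31) -> (-18.591,11.106) [heading=105, draw]
  RT 60: heading 105 -> 45
  -- iteration 4/6 --
  FD 6: (-18.591,11.106) -> (-14.348,15.348) [heading=45, draw]
  RT 60: heading 45 -> 345
  -- iteration 5/6 --
  FD 6: (-14.348,15.348) -> (-8.553,13.796) [heading=345, draw]
  RT 60: heading 345 -> 285
  -- iteration 6/6 --
  FD 6: (-8.553,13.796) -> (-7,8) [heading=285, draw]
  RT 60: heading 285 -> 225
]
Final: pos=(-7,8), heading=225, 6 segment(s) drawn

Start position: (-7, 8)
Final position: (-7, 8)
Distance = 0; < 1e-6 -> CLOSED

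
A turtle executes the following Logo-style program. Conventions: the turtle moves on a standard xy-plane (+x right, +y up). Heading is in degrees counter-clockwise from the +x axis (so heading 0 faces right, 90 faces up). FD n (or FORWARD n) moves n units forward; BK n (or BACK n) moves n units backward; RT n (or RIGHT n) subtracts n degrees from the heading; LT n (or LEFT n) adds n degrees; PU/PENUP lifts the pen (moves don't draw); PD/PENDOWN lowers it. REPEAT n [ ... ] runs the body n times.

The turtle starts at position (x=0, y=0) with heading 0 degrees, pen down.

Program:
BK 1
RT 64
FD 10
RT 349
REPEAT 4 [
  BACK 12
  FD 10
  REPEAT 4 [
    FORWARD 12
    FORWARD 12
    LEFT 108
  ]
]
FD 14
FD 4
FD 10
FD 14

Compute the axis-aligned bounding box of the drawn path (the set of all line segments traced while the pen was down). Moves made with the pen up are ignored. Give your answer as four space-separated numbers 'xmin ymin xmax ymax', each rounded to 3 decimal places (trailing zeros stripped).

Answer: -7.928 -36.223 40.009 2.452

Derivation:
Executing turtle program step by step:
Start: pos=(0,0), heading=0, pen down
BK 1: (0,0) -> (-1,0) [heading=0, draw]
RT 64: heading 0 -> 296
FD 10: (-1,0) -> (3.384,-8.988) [heading=296, draw]
RT 349: heading 296 -> 307
REPEAT 4 [
  -- iteration 1/4 --
  BK 12: (3.384,-8.988) -> (-3.838,0.596) [heading=307, draw]
  FD 10: (-3.838,0.596) -> (2.18,-7.391) [heading=307, draw]
  REPEAT 4 [
    -- iteration 1/4 --
    FD 12: (2.18,-7.391) -> (9.402,-16.974) [heading=307, draw]
    FD 12: (9.402,-16.974) -> (16.624,-26.558) [heading=307, draw]
    LT 108: heading 307 -> 55
    -- iteration 2/4 --
    FD 12: (16.624,-26.558) -> (23.507,-16.728) [heading=55, draw]
    FD 12: (23.507,-16.728) -> (30.389,-6.898) [heading=55, draw]
    LT 108: heading 55 -> 163
    -- iteration 3/4 --
    FD 12: (30.389,-6.898) -> (18.914,-3.39) [heading=163, draw]
    FD 12: (18.914,-3.39) -> (7.438,0.119) [heading=163, draw]
    LT 108: heading 163 -> 271
    -- iteration 4/4 --
    FD 12: (7.438,0.119) -> (7.648,-11.88) [heading=271, draw]
    FD 12: (7.648,-11.88) -> (7.857,-23.878) [heading=271, draw]
    LT 108: heading 271 -> 19
  ]
  -- iteration 2/4 --
  BK 12: (7.857,-23.878) -> (-3.489,-27.785) [heading=19, draw]
  FD 10: (-3.489,-27.785) -> (5.966,-24.529) [heading=19, draw]
  REPEAT 4 [
    -- iteration 1/4 --
    FD 12: (5.966,-24.529) -> (17.312,-20.622) [heading=19, draw]
    FD 12: (17.312,-20.622) -> (28.658,-16.715) [heading=19, draw]
    LT 108: heading 19 -> 127
    -- iteration 2/4 --
    FD 12: (28.658,-16.715) -> (21.437,-7.132) [heading=127, draw]
    FD 12: (21.437,-7.132) -> (14.215,2.452) [heading=127, draw]
    LT 108: heading 127 -> 235
    -- iteration 3/4 --
    FD 12: (14.215,2.452) -> (7.332,-7.378) [heading=235, draw]
    FD 12: (7.332,-7.378) -> (0.449,-17.208) [heading=235, draw]
    LT 108: heading 235 -> 343
    -- iteration 4/4 --
    FD 12: (0.449,-17.208) -> (11.925,-20.716) [heading=343, draw]
    FD 12: (11.925,-20.716) -> (23.4,-24.225) [heading=343, draw]
    LT 108: heading 343 -> 91
  ]
  -- iteration 3/4 --
  BK 12: (23.4,-24.225) -> (23.61,-36.223) [heading=91, draw]
  FD 10: (23.61,-36.223) -> (23.435,-26.224) [heading=91, draw]
  REPEAT 4 [
    -- iteration 1/4 --
    FD 12: (23.435,-26.224) -> (23.226,-14.226) [heading=91, draw]
    FD 12: (23.226,-14.226) -> (23.016,-2.228) [heading=91, draw]
    LT 108: heading 91 -> 199
    -- iteration 2/4 --
    FD 12: (23.016,-2.228) -> (11.67,-6.135) [heading=199, draw]
    FD 12: (11.67,-6.135) -> (0.324,-10.042) [heading=199, draw]
    LT 108: heading 199 -> 307
    -- iteration 3/4 --
    FD 12: (0.324,-10.042) -> (7.546,-19.625) [heading=307, draw]
    FD 12: (7.546,-19.625) -> (14.768,-29.209) [heading=307, draw]
    LT 108: heading 307 -> 55
    -- iteration 4/4 --
    FD 12: (14.768,-29.209) -> (21.65,-19.379) [heading=55, draw]
    FD 12: (21.65,-19.379) -> (28.533,-9.549) [heading=55, draw]
    LT 108: heading 55 -> 163
  ]
  -- iteration 4/4 --
  BK 12: (28.533,-9.549) -> (40.009,-13.058) [heading=163, draw]
  FD 10: (40.009,-13.058) -> (30.446,-10.134) [heading=163, draw]
  REPEAT 4 [
    -- iteration 1/4 --
    FD 12: (30.446,-10.134) -> (18.97,-6.625) [heading=163, draw]
    FD 12: (18.97,-6.625) -> (7.495,-3.117) [heading=163, draw]
    LT 108: heading 163 -> 271
    -- iteration 2/4 --
    FD 12: (7.495,-3.117) -> (7.704,-15.115) [heading=271, draw]
    FD 12: (7.704,-15.115) -> (7.913,-27.113) [heading=271, draw]
    LT 108: heading 271 -> 19
    -- iteration 3/4 --
    FD 12: (7.913,-27.113) -> (19.26,-23.206) [heading=19, draw]
    FD 12: (19.26,-23.206) -> (30.606,-19.3) [heading=19, draw]
    LT 108: heading 19 -> 127
    -- iteration 4/4 --
    FD 12: (30.606,-19.3) -> (23.384,-9.716) [heading=127, draw]
    FD 12: (23.384,-9.716) -> (16.162,-0.132) [heading=127, draw]
    LT 108: heading 127 -> 235
  ]
]
FD 14: (16.162,-0.132) -> (8.132,-11.601) [heading=235, draw]
FD 4: (8.132,-11.601) -> (5.838,-14.877) [heading=235, draw]
FD 10: (5.838,-14.877) -> (0.102,-23.069) [heading=235, draw]
FD 14: (0.102,-23.069) -> (-7.928,-34.537) [heading=235, draw]
Final: pos=(-7.928,-34.537), heading=235, 46 segment(s) drawn

Segment endpoints: x in {-7.928, -3.838, -3.489, -1, 0, 0.102, 0.324, 0.449, 2.18, 3.384, 5.838, 5.966, 7.332, 7.438, 7.495, 7.546, 7.648, 7.704, 7.857, 7.913, 8.132, 9.402, 11.67, 11.925, 14.215, 14.768, 16.162, 16.624, 17.312, 18.914, 18.97, 19.26, 21.437, 21.65, 23.016, 23.226, 23.384, 23.4, 23.435, 23.507, 23.61, 28.533, 28.658, 30.389, 30.446, 30.606, 40.009}, y in {-36.223, -34.537, -29.209, -27.785, -27.113, -26.558, -26.224, -24.529, -24.225, -23.878, -23.206, -23.069, -20.716, -20.622, -19.625, -19.379, -19.3, -17.208, -16.974, -16.728, -16.715, -15.115, -14.877, -14.226, -13.058, -11.88, -11.601, -10.134, -10.042, -9.716, -9.549, -8.988, -7.391, -7.378, -7.132, -6.898, -6.625, -6.135, -3.39, -3.117, -2.228, -0.132, 0, 0.119, 0.596, 2.452}
xmin=-7.928, ymin=-36.223, xmax=40.009, ymax=2.452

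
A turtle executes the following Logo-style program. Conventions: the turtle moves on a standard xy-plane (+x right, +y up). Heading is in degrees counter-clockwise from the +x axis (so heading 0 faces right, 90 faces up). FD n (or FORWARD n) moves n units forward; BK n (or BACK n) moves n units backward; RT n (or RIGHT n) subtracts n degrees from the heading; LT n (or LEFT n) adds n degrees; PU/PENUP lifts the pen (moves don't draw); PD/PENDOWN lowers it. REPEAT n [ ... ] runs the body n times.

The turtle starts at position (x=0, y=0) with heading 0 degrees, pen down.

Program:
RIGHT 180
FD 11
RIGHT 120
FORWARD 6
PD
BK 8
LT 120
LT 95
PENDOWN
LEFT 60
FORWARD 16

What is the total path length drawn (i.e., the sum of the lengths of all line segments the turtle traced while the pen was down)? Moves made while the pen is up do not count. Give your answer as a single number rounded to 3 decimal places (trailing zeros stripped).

Answer: 41

Derivation:
Executing turtle program step by step:
Start: pos=(0,0), heading=0, pen down
RT 180: heading 0 -> 180
FD 11: (0,0) -> (-11,0) [heading=180, draw]
RT 120: heading 180 -> 60
FD 6: (-11,0) -> (-8,5.196) [heading=60, draw]
PD: pen down
BK 8: (-8,5.196) -> (-12,-1.732) [heading=60, draw]
LT 120: heading 60 -> 180
LT 95: heading 180 -> 275
PD: pen down
LT 60: heading 275 -> 335
FD 16: (-12,-1.732) -> (2.501,-8.494) [heading=335, draw]
Final: pos=(2.501,-8.494), heading=335, 4 segment(s) drawn

Segment lengths:
  seg 1: (0,0) -> (-11,0), length = 11
  seg 2: (-11,0) -> (-8,5.196), length = 6
  seg 3: (-8,5.196) -> (-12,-1.732), length = 8
  seg 4: (-12,-1.732) -> (2.501,-8.494), length = 16
Total = 41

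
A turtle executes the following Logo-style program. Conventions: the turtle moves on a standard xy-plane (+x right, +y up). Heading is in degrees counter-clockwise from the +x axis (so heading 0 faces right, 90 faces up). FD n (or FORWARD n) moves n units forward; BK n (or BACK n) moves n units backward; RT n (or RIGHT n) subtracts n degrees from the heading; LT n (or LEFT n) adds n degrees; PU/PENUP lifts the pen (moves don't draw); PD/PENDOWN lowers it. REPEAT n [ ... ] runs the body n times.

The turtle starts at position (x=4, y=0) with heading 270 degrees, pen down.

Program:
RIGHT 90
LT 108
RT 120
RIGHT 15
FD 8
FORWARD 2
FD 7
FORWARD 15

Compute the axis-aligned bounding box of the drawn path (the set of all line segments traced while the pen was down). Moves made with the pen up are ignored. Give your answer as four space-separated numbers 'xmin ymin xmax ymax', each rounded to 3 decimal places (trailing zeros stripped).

Answer: -24.512 0 4 14.528

Derivation:
Executing turtle program step by step:
Start: pos=(4,0), heading=270, pen down
RT 90: heading 270 -> 180
LT 108: heading 180 -> 288
RT 120: heading 288 -> 168
RT 15: heading 168 -> 153
FD 8: (4,0) -> (-3.128,3.632) [heading=153, draw]
FD 2: (-3.128,3.632) -> (-4.91,4.54) [heading=153, draw]
FD 7: (-4.91,4.54) -> (-11.147,7.718) [heading=153, draw]
FD 15: (-11.147,7.718) -> (-24.512,14.528) [heading=153, draw]
Final: pos=(-24.512,14.528), heading=153, 4 segment(s) drawn

Segment endpoints: x in {-24.512, -11.147, -4.91, -3.128, 4}, y in {0, 3.632, 4.54, 7.718, 14.528}
xmin=-24.512, ymin=0, xmax=4, ymax=14.528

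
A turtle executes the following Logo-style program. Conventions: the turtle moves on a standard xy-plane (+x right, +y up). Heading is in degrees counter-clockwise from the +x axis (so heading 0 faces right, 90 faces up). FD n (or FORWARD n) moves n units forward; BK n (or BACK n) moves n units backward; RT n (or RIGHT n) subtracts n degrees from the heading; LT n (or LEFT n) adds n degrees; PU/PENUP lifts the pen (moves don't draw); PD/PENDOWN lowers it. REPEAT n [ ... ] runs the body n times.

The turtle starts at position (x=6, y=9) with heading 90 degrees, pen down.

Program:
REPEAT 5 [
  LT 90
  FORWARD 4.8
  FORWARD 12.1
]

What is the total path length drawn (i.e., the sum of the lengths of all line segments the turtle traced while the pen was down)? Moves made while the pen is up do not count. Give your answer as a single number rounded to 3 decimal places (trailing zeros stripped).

Executing turtle program step by step:
Start: pos=(6,9), heading=90, pen down
REPEAT 5 [
  -- iteration 1/5 --
  LT 90: heading 90 -> 180
  FD 4.8: (6,9) -> (1.2,9) [heading=180, draw]
  FD 12.1: (1.2,9) -> (-10.9,9) [heading=180, draw]
  -- iteration 2/5 --
  LT 90: heading 180 -> 270
  FD 4.8: (-10.9,9) -> (-10.9,4.2) [heading=270, draw]
  FD 12.1: (-10.9,4.2) -> (-10.9,-7.9) [heading=270, draw]
  -- iteration 3/5 --
  LT 90: heading 270 -> 0
  FD 4.8: (-10.9,-7.9) -> (-6.1,-7.9) [heading=0, draw]
  FD 12.1: (-6.1,-7.9) -> (6,-7.9) [heading=0, draw]
  -- iteration 4/5 --
  LT 90: heading 0 -> 90
  FD 4.8: (6,-7.9) -> (6,-3.1) [heading=90, draw]
  FD 12.1: (6,-3.1) -> (6,9) [heading=90, draw]
  -- iteration 5/5 --
  LT 90: heading 90 -> 180
  FD 4.8: (6,9) -> (1.2,9) [heading=180, draw]
  FD 12.1: (1.2,9) -> (-10.9,9) [heading=180, draw]
]
Final: pos=(-10.9,9), heading=180, 10 segment(s) drawn

Segment lengths:
  seg 1: (6,9) -> (1.2,9), length = 4.8
  seg 2: (1.2,9) -> (-10.9,9), length = 12.1
  seg 3: (-10.9,9) -> (-10.9,4.2), length = 4.8
  seg 4: (-10.9,4.2) -> (-10.9,-7.9), length = 12.1
  seg 5: (-10.9,-7.9) -> (-6.1,-7.9), length = 4.8
  seg 6: (-6.1,-7.9) -> (6,-7.9), length = 12.1
  seg 7: (6,-7.9) -> (6,-3.1), length = 4.8
  seg 8: (6,-3.1) -> (6,9), length = 12.1
  seg 9: (6,9) -> (1.2,9), length = 4.8
  seg 10: (1.2,9) -> (-10.9,9), length = 12.1
Total = 84.5

Answer: 84.5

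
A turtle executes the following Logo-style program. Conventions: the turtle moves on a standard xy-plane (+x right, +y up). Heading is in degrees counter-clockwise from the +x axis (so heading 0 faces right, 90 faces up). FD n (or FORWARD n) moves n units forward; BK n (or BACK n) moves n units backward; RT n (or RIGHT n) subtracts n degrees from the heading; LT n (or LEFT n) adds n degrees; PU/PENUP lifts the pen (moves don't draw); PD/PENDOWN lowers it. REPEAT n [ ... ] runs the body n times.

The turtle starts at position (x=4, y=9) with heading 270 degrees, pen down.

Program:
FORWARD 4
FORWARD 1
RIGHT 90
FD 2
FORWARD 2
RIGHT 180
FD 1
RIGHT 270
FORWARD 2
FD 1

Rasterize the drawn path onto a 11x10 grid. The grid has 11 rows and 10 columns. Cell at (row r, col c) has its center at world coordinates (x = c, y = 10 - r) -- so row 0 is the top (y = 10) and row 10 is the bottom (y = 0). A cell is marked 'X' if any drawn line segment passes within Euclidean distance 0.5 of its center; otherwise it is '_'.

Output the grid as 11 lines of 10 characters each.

Segment 0: (4,9) -> (4,5)
Segment 1: (4,5) -> (4,4)
Segment 2: (4,4) -> (2,4)
Segment 3: (2,4) -> (-0,4)
Segment 4: (-0,4) -> (1,4)
Segment 5: (1,4) -> (1,6)
Segment 6: (1,6) -> (1,7)

Answer: __________
____X_____
____X_____
_X__X_____
_X__X_____
_X__X_____
XXXXX_____
__________
__________
__________
__________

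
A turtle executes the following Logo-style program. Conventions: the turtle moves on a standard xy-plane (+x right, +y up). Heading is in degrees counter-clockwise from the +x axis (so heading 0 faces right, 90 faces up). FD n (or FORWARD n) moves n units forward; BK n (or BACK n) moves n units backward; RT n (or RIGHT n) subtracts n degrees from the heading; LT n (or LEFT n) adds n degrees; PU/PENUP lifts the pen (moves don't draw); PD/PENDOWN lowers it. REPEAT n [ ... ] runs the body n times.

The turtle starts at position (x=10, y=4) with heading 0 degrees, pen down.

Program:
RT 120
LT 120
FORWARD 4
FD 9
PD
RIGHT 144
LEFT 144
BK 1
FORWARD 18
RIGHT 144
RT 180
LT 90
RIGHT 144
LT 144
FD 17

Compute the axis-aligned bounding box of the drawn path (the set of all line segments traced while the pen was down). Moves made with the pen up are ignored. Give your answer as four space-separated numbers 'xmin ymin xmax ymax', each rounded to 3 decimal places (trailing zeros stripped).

Executing turtle program step by step:
Start: pos=(10,4), heading=0, pen down
RT 120: heading 0 -> 240
LT 120: heading 240 -> 0
FD 4: (10,4) -> (14,4) [heading=0, draw]
FD 9: (14,4) -> (23,4) [heading=0, draw]
PD: pen down
RT 144: heading 0 -> 216
LT 144: heading 216 -> 0
BK 1: (23,4) -> (22,4) [heading=0, draw]
FD 18: (22,4) -> (40,4) [heading=0, draw]
RT 144: heading 0 -> 216
RT 180: heading 216 -> 36
LT 90: heading 36 -> 126
RT 144: heading 126 -> 342
LT 144: heading 342 -> 126
FD 17: (40,4) -> (30.008,17.753) [heading=126, draw]
Final: pos=(30.008,17.753), heading=126, 5 segment(s) drawn

Segment endpoints: x in {10, 14, 22, 23, 30.008, 40}, y in {4, 17.753}
xmin=10, ymin=4, xmax=40, ymax=17.753

Answer: 10 4 40 17.753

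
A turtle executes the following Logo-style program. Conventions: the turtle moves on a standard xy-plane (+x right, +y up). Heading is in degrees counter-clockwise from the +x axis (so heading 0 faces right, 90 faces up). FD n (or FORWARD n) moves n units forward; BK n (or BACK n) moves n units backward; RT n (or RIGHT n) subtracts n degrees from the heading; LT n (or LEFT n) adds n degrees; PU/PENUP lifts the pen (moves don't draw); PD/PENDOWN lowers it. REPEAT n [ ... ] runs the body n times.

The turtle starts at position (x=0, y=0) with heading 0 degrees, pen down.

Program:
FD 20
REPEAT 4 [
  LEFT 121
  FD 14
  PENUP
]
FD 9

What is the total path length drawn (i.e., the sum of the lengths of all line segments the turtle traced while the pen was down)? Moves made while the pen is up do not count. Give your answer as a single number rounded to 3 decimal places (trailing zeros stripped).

Executing turtle program step by step:
Start: pos=(0,0), heading=0, pen down
FD 20: (0,0) -> (20,0) [heading=0, draw]
REPEAT 4 [
  -- iteration 1/4 --
  LT 121: heading 0 -> 121
  FD 14: (20,0) -> (12.789,12) [heading=121, draw]
  PU: pen up
  -- iteration 2/4 --
  LT 121: heading 121 -> 242
  FD 14: (12.789,12) -> (6.217,-0.361) [heading=242, move]
  PU: pen up
  -- iteration 3/4 --
  LT 121: heading 242 -> 3
  FD 14: (6.217,-0.361) -> (20.198,0.372) [heading=3, move]
  PU: pen up
  -- iteration 4/4 --
  LT 121: heading 3 -> 124
  FD 14: (20.198,0.372) -> (12.369,11.978) [heading=124, move]
  PU: pen up
]
FD 9: (12.369,11.978) -> (7.336,19.44) [heading=124, move]
Final: pos=(7.336,19.44), heading=124, 2 segment(s) drawn

Segment lengths:
  seg 1: (0,0) -> (20,0), length = 20
  seg 2: (20,0) -> (12.789,12), length = 14
Total = 34

Answer: 34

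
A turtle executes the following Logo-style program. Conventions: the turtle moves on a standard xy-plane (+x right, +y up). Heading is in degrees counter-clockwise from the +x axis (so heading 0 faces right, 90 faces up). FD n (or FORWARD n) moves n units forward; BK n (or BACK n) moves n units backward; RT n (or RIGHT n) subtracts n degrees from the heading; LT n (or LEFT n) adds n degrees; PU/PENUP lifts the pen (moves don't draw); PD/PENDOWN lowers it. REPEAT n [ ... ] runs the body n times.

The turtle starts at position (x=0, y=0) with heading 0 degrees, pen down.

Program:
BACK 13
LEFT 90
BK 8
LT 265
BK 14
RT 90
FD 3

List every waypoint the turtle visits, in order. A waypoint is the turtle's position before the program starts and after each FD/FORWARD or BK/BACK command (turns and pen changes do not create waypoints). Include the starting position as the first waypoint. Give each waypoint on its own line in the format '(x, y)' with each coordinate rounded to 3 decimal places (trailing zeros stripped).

Executing turtle program step by step:
Start: pos=(0,0), heading=0, pen down
BK 13: (0,0) -> (-13,0) [heading=0, draw]
LT 90: heading 0 -> 90
BK 8: (-13,0) -> (-13,-8) [heading=90, draw]
LT 265: heading 90 -> 355
BK 14: (-13,-8) -> (-26.947,-6.78) [heading=355, draw]
RT 90: heading 355 -> 265
FD 3: (-26.947,-6.78) -> (-27.208,-9.768) [heading=265, draw]
Final: pos=(-27.208,-9.768), heading=265, 4 segment(s) drawn
Waypoints (5 total):
(0, 0)
(-13, 0)
(-13, -8)
(-26.947, -6.78)
(-27.208, -9.768)

Answer: (0, 0)
(-13, 0)
(-13, -8)
(-26.947, -6.78)
(-27.208, -9.768)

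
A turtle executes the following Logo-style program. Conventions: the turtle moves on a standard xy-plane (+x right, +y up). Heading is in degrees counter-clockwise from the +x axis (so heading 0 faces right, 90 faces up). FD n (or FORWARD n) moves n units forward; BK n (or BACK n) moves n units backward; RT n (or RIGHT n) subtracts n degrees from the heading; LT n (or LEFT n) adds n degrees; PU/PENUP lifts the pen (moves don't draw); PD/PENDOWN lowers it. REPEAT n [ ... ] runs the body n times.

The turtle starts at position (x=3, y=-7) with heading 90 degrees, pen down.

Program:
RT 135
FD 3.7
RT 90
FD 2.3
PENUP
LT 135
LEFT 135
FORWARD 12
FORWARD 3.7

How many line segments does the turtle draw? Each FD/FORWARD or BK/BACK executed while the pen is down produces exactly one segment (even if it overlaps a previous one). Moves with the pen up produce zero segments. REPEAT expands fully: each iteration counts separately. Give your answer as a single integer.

Executing turtle program step by step:
Start: pos=(3,-7), heading=90, pen down
RT 135: heading 90 -> 315
FD 3.7: (3,-7) -> (5.616,-9.616) [heading=315, draw]
RT 90: heading 315 -> 225
FD 2.3: (5.616,-9.616) -> (3.99,-11.243) [heading=225, draw]
PU: pen up
LT 135: heading 225 -> 0
LT 135: heading 0 -> 135
FD 12: (3.99,-11.243) -> (-4.495,-2.757) [heading=135, move]
FD 3.7: (-4.495,-2.757) -> (-7.112,-0.141) [heading=135, move]
Final: pos=(-7.112,-0.141), heading=135, 2 segment(s) drawn
Segments drawn: 2

Answer: 2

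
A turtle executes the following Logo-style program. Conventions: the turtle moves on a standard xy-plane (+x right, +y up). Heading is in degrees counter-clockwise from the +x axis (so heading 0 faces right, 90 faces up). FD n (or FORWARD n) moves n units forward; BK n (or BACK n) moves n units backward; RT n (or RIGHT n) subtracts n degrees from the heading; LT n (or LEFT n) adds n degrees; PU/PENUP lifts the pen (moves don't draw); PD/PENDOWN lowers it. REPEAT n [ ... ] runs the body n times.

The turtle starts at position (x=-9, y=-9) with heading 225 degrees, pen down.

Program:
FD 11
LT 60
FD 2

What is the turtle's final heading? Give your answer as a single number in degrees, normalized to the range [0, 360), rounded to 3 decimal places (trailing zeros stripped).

Answer: 285

Derivation:
Executing turtle program step by step:
Start: pos=(-9,-9), heading=225, pen down
FD 11: (-9,-9) -> (-16.778,-16.778) [heading=225, draw]
LT 60: heading 225 -> 285
FD 2: (-16.778,-16.778) -> (-16.261,-18.71) [heading=285, draw]
Final: pos=(-16.261,-18.71), heading=285, 2 segment(s) drawn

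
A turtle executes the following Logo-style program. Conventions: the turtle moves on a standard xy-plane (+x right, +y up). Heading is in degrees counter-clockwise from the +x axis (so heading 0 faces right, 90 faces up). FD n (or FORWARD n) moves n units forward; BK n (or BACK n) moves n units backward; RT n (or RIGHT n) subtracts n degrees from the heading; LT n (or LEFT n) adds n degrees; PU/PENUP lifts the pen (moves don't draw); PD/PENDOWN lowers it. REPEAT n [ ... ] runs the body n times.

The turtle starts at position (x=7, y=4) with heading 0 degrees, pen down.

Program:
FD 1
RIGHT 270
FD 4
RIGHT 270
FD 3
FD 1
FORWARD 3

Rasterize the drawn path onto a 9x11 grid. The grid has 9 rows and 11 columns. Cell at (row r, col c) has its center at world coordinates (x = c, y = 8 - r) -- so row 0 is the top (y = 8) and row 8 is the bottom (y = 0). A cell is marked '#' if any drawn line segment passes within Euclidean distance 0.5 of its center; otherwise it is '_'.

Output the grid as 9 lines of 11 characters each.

Answer: _########__
________#__
________#__
________#__
_______##__
___________
___________
___________
___________

Derivation:
Segment 0: (7,4) -> (8,4)
Segment 1: (8,4) -> (8,8)
Segment 2: (8,8) -> (5,8)
Segment 3: (5,8) -> (4,8)
Segment 4: (4,8) -> (1,8)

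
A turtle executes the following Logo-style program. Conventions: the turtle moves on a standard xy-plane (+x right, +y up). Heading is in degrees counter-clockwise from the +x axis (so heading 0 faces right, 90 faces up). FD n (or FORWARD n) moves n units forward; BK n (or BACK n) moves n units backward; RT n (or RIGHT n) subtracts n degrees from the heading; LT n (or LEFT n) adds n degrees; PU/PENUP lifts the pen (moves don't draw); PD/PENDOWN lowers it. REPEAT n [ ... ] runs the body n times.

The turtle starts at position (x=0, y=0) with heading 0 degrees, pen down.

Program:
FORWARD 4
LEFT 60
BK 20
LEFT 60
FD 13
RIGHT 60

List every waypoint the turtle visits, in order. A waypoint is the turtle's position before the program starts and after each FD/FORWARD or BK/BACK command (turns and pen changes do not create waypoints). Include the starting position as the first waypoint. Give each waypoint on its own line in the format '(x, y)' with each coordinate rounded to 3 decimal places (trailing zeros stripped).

Executing turtle program step by step:
Start: pos=(0,0), heading=0, pen down
FD 4: (0,0) -> (4,0) [heading=0, draw]
LT 60: heading 0 -> 60
BK 20: (4,0) -> (-6,-17.321) [heading=60, draw]
LT 60: heading 60 -> 120
FD 13: (-6,-17.321) -> (-12.5,-6.062) [heading=120, draw]
RT 60: heading 120 -> 60
Final: pos=(-12.5,-6.062), heading=60, 3 segment(s) drawn
Waypoints (4 total):
(0, 0)
(4, 0)
(-6, -17.321)
(-12.5, -6.062)

Answer: (0, 0)
(4, 0)
(-6, -17.321)
(-12.5, -6.062)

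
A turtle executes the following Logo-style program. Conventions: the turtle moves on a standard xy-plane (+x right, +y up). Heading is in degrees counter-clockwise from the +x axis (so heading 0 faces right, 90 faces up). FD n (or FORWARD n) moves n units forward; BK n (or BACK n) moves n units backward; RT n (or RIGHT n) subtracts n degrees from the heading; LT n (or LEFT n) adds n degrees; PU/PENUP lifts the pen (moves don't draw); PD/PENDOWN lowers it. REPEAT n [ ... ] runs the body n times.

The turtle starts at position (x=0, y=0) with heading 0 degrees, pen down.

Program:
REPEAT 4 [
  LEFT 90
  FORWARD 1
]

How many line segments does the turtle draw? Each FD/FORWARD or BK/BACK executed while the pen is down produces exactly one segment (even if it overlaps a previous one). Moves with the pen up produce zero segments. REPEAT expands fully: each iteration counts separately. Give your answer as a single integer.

Answer: 4

Derivation:
Executing turtle program step by step:
Start: pos=(0,0), heading=0, pen down
REPEAT 4 [
  -- iteration 1/4 --
  LT 90: heading 0 -> 90
  FD 1: (0,0) -> (0,1) [heading=90, draw]
  -- iteration 2/4 --
  LT 90: heading 90 -> 180
  FD 1: (0,1) -> (-1,1) [heading=180, draw]
  -- iteration 3/4 --
  LT 90: heading 180 -> 270
  FD 1: (-1,1) -> (-1,0) [heading=270, draw]
  -- iteration 4/4 --
  LT 90: heading 270 -> 0
  FD 1: (-1,0) -> (0,0) [heading=0, draw]
]
Final: pos=(0,0), heading=0, 4 segment(s) drawn
Segments drawn: 4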